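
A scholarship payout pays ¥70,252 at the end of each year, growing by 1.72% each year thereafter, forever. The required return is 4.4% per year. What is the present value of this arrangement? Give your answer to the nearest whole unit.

Periodic rate r = 0.044 per year.
Growing perpetuity (Gordon): PV = PMT₁ / (r − g) = 70,252 / (r − 0.0172) = ¥2,621,343.

¥2,621,343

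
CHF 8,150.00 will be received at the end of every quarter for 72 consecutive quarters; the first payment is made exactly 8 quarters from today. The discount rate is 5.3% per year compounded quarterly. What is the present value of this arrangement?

Ordinary annuity of 72 payments, first payment at period 8.
Periodic rate r = 0.053/4 per quarter; n is counted in quarters.
The ordinary-annuity PV formula values the stream one period before the first payment (period 7); discount that back 7 periods:
PV₀ = 8,150 × [1 − (1+r)^−72] / r × (1+r)^−7 = CHF 343,516.72

CHF 343,516.72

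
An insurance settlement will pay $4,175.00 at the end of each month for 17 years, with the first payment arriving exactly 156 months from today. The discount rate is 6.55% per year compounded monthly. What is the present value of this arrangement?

Ordinary annuity of 204 payments, first payment at period 156.
Periodic rate r = 0.0655/12 per month; n is counted in months.
The ordinary-annuity PV formula values the stream one period before the first payment (period 155); discount that back 155 periods:
PV₀ = 4,175 × [1 − (1+r)^−204] / r × (1+r)^−155 = $220,610.25

$220,610.25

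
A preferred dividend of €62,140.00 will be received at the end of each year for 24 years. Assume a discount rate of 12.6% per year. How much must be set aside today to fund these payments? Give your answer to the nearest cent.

€464,593.48

This is an ordinary annuity: 24 payments of €62,140.00 at the end of each year.
Periodic rate r = 0.126 per year.
PV = PMT × [(1 − (1+r)^−n)/r] = 62,140 × [1 − (1+r)^−24] / r = €464,593.48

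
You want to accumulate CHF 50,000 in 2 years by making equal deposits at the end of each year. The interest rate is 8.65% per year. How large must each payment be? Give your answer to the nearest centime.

Level ordinary annuity; solve FV = PMT × [((1+r)^n − 1)/r] for PMT.
Periodic rate r = 0.0865 per year.
With n = 2: PMT = 50,000 / ([((1+r)^n − 1)/r]) = CHF 23,963.58

CHF 23,963.58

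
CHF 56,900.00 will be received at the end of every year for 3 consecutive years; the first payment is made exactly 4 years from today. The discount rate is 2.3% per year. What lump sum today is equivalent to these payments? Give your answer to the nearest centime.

CHF 152,380.78

Ordinary annuity of 3 payments, first payment at period 4.
Periodic rate r = 0.023 per year.
The ordinary-annuity PV formula values the stream one period before the first payment (period 3); discount that back 3 periods:
PV₀ = 56,900 × [1 − (1+r)^−3] / r × (1+r)^−3 = CHF 152,380.78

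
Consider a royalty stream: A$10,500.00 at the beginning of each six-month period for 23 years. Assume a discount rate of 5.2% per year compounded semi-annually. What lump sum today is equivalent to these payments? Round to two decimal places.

This is an annuity due: 46 payments of A$10,500.00 at the beginning of each six-month period.
Periodic rate r = 0.052/2 per half-year; n is counted in half-years.
PV = PMT × [(1 − (1+r)^−n)/r] × (1+r) = 10,500 × [1 − (1+r)^−46] / r × (1+r) = A$287,117.56

A$287,117.56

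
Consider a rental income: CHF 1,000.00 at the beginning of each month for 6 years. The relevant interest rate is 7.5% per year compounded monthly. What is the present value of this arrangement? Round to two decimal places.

CHF 58,198.00

This is an annuity due: 72 payments of CHF 1,000.00 at the beginning of each month.
Periodic rate r = 0.075/12 per month; n is counted in months.
PV = PMT × [(1 − (1+r)^−n)/r] × (1+r) = 1,000 × [1 − (1+r)^−72] / r × (1+r) = CHF 58,198.00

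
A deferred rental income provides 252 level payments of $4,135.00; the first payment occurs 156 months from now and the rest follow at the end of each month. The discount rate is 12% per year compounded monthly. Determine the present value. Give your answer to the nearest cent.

Ordinary annuity of 252 payments, first payment at period 156.
Periodic rate r = 0.12/12 per month; n is counted in months.
The ordinary-annuity PV formula values the stream one period before the first payment (period 155); discount that back 155 periods:
PV₀ = 4,135 × [1 − (1+r)^−252] / r × (1+r)^−155 = $81,237.12

$81,237.12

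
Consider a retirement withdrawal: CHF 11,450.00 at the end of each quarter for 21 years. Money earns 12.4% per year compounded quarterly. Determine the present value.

This is an ordinary annuity: 84 payments of CHF 11,450.00 at the end of each quarter.
Periodic rate r = 0.124/4 per quarter; n is counted in quarters.
PV = PMT × [(1 − (1+r)^−n)/r] = 11,450 × [1 − (1+r)^−84] / r = CHF 340,928.83

CHF 340,928.83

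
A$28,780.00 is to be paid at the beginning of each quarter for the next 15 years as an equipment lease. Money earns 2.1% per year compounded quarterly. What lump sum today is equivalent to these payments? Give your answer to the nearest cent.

This is an annuity due: 60 payments of A$28,780.00 at the beginning of each quarter.
Periodic rate r = 0.021/4 per quarter; n is counted in quarters.
PV = PMT × [(1 − (1+r)^−n)/r] × (1+r) = 28,780 × [1 − (1+r)^−60] / r × (1+r) = A$1,485,733.17

A$1,485,733.17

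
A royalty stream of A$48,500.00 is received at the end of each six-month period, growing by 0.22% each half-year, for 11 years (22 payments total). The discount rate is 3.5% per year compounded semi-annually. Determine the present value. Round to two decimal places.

Periodic rate r = 0.035/2 per half-year; n is counted in half-years.
Growing ordinary annuity: PV = PMT₁ × [1 − ((1+g)/(1+r))^n] / (r − g) = 48,500 × [1 − ((1+0.0022)/(1+r))^22] / (r − 0.0022) = A$898,554.21.

A$898,554.21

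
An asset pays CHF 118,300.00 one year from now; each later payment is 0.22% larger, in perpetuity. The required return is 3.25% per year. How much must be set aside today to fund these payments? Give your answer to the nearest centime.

CHF 3,904,290.43

Periodic rate r = 0.0325 per year.
Growing perpetuity (Gordon): PV = PMT₁ / (r − g) = 118,300 / (r − 0.0022) = CHF 3,904,290.43.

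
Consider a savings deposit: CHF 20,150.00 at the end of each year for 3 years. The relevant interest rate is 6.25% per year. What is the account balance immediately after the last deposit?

CHF 64,306.84

This is an ordinary annuity: 3 deposits of CHF 20,150.00 at the end of each year.
Periodic rate r = 0.0625 per year.
FV = PMT × [((1+r)^n − 1)/r] = 20,150 × [(1+r)^3 − 1] / r = CHF 64,306.84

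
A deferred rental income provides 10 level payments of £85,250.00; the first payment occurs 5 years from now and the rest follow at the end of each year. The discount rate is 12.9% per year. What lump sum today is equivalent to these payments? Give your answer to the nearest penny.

Ordinary annuity of 10 payments, first payment at period 5.
Periodic rate r = 0.129 per year.
The ordinary-annuity PV formula values the stream one period before the first payment (period 4); discount that back 4 periods:
PV₀ = 85,250 × [1 − (1+r)^−10] / r × (1+r)^−4 = £285,861.51

£285,861.51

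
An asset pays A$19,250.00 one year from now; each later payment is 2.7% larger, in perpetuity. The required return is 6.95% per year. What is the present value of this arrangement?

A$452,941.18

Periodic rate r = 0.0695 per year.
Growing perpetuity (Gordon): PV = PMT₁ / (r − g) = 19,250 / (r − 0.027) = A$452,941.18.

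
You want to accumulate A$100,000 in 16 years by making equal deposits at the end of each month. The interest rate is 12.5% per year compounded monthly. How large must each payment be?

A$165.00

Level ordinary annuity; solve FV = PMT × [((1+r)^n − 1)/r] for PMT.
Periodic rate r = 0.125/12 per month; n is counted in months.
With n = 192: PMT = 100,000 / ([((1+r)^n − 1)/r]) = A$165.00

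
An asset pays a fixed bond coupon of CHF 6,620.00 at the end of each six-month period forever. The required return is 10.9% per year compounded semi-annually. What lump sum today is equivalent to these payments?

CHF 121,467.89

Periodic rate r = 0.109/2 per half-year.
Level perpetuity: PV = PMT / r = 6,620 / (0.109/2) = CHF 121,467.89.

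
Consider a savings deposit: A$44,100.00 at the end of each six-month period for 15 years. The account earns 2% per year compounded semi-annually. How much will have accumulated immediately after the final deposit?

This is an ordinary annuity: 30 deposits of A$44,100.00 at the end of each six-month period.
Periodic rate r = 0.02/2 per half-year; n is counted in half-years.
FV = PMT × [((1+r)^n − 1)/r] = 44,100 × [(1+r)^30 − 1] / r = A$1,534,013.72

A$1,534,013.72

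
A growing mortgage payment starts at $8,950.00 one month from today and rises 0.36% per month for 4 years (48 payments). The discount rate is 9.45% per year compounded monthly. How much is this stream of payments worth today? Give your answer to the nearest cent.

$386,392.62

Periodic rate r = 0.0945/12 per month; n is counted in months.
Growing ordinary annuity: PV = PMT₁ × [1 − ((1+g)/(1+r))^n] / (r − g) = 8,950 × [1 − ((1+0.0036)/(1+r))^48] / (r − 0.0036) = $386,392.62.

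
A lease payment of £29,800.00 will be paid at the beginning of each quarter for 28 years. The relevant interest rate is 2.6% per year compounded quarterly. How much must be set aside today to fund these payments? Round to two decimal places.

This is an annuity due: 112 payments of £29,800.00 at the beginning of each quarter.
Periodic rate r = 0.026/4 per quarter; n is counted in quarters.
PV = PMT × [(1 − (1+r)^−n)/r] × (1+r) = 29,800 × [1 − (1+r)^−112] / r × (1+r) = £2,380,979.89

£2,380,979.89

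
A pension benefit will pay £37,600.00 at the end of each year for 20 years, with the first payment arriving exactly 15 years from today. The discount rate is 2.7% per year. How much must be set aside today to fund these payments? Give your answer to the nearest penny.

£396,145.45

Ordinary annuity of 20 payments, first payment at period 15.
Periodic rate r = 0.027 per year.
The ordinary-annuity PV formula values the stream one period before the first payment (period 14); discount that back 14 periods:
PV₀ = 37,600 × [1 − (1+r)^−20] / r × (1+r)^−14 = £396,145.45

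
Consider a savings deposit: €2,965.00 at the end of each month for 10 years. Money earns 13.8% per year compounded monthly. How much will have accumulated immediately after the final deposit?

This is an ordinary annuity: 120 deposits of €2,965.00 at the end of each month.
Periodic rate r = 0.138/12 per month; n is counted in months.
FV = PMT × [((1+r)^n − 1)/r] = 2,965 × [(1+r)^120 − 1] / r = €758,968.70

€758,968.70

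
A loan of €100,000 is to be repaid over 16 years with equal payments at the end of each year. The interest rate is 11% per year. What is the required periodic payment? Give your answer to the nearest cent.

Level ordinary annuity; solve PV = PMT × [(1 − (1+r)^−n)/r] for PMT.
Periodic rate r = 0.11 per year.
With n = 16: PMT = 100,000 / ([(1 − (1+r)^−n)/r]) = €13,551.67

€13,551.67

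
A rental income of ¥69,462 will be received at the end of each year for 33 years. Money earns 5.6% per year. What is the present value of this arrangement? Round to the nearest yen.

¥1,034,969

This is an ordinary annuity: 33 payments of ¥69,462 at the end of each year.
Periodic rate r = 0.056 per year.
PV = PMT × [(1 − (1+r)^−n)/r] = 69,462 × [1 − (1+r)^−33] / r = ¥1,034,969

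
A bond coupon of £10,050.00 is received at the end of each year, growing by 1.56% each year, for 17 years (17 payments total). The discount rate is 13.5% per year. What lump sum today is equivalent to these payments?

£71,449.95

Periodic rate r = 0.135 per year.
Growing ordinary annuity: PV = PMT₁ × [1 − ((1+g)/(1+r))^n] / (r − g) = 10,050 × [1 − ((1+0.0156)/(1+r))^17] / (r − 0.0156) = £71,449.95.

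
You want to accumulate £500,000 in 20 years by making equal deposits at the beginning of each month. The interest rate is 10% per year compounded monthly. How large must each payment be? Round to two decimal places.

£653.00

Level annuity due; solve FV = PMT × [((1+r)^n − 1)/r] × (1+r) for PMT.
Periodic rate r = 0.1/12 per month; n is counted in months.
With n = 240: PMT = 500,000 / ([((1+r)^n − 1)/r] × (1+r)) = £653.00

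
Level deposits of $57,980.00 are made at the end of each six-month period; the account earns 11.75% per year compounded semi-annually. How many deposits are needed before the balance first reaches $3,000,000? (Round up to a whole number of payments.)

25 payments

Periodic rate r = 0.1175/2 per half-year; n is counted in half-years.
Ordinary annuity FV: 3,000,000 = 57,980 × [((1+r)^n − 1)/r].
(1+r)^n = 1 + 3,000,000 × r / 57,980, so n = ln(1 + 3,000,000·r/57,980) / ln(1+r) = 24.46.
Round up to a whole number of payments: n = 25.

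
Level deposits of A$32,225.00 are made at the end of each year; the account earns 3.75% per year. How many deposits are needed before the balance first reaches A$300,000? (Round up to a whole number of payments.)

Periodic rate r = 0.0375 per year.
Ordinary annuity FV: 300,000 = 32,225 × [((1+r)^n − 1)/r].
(1+r)^n = 1 + 300,000 × r / 32,225, so n = ln(1 + 300,000·r/32,225) / ln(1+r) = 8.13.
Round up to a whole number of payments: n = 9.

9 payments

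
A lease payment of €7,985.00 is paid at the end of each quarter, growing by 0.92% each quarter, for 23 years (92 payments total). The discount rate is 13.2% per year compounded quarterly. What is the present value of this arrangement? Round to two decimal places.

€296,205.82

Periodic rate r = 0.132/4 per quarter; n is counted in quarters.
Growing ordinary annuity: PV = PMT₁ × [1 − ((1+g)/(1+r))^n] / (r − g) = 7,985 × [1 − ((1+0.0092)/(1+r))^92] / (r − 0.0092) = €296,205.82.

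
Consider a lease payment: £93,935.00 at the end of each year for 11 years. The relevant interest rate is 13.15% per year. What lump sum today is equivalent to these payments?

£530,806.93

This is an ordinary annuity: 11 payments of £93,935.00 at the end of each year.
Periodic rate r = 0.1315 per year.
PV = PMT × [(1 − (1+r)^−n)/r] = 93,935 × [1 − (1+r)^−11] / r = £530,806.93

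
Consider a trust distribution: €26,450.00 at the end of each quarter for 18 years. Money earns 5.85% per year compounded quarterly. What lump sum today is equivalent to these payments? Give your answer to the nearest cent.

This is an ordinary annuity: 72 payments of €26,450.00 at the end of each quarter.
Periodic rate r = 0.0585/4 per quarter; n is counted in quarters.
PV = PMT × [(1 − (1+r)^−n)/r] = 26,450 × [1 − (1+r)^−72] / r = €1,172,733.79

€1,172,733.79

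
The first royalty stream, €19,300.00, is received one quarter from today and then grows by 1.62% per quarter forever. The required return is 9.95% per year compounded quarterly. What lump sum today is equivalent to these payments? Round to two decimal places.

Periodic rate r = 0.0995/4 per quarter.
Growing perpetuity (Gordon): PV = PMT₁ / (r − g) = 19,300 / (r − 0.0162) = €2,224,783.86.

€2,224,783.86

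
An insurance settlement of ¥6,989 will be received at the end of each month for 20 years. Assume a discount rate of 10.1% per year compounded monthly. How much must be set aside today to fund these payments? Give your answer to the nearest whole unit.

¥719,287

This is an ordinary annuity: 240 payments of ¥6,989 at the end of each month.
Periodic rate r = 0.101/12 per month; n is counted in months.
PV = PMT × [(1 − (1+r)^−n)/r] = 6,989 × [1 − (1+r)^−240] / r = ¥719,287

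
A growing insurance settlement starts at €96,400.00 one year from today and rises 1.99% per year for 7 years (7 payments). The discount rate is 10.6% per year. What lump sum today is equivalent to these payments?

Periodic rate r = 0.106 per year.
Growing ordinary annuity: PV = PMT₁ × [1 − ((1+g)/(1+r))^n] / (r − g) = 96,400 × [1 − ((1+0.0199)/(1+r))^7] / (r − 0.0199) = €484,749.08.

€484,749.08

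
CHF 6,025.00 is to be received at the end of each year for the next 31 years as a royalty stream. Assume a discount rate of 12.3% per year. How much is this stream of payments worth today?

CHF 47,640.11

This is an ordinary annuity: 31 payments of CHF 6,025.00 at the end of each year.
Periodic rate r = 0.123 per year.
PV = PMT × [(1 − (1+r)^−n)/r] = 6,025 × [1 − (1+r)^−31] / r = CHF 47,640.11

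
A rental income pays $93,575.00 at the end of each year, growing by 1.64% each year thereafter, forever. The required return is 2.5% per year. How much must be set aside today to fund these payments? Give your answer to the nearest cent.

$10,880,813.95

Periodic rate r = 0.025 per year.
Growing perpetuity (Gordon): PV = PMT₁ / (r − g) = 93,575 / (r − 0.0164) = $10,880,813.95.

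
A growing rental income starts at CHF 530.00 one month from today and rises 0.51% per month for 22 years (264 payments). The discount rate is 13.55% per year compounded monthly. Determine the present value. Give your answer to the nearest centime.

CHF 68,681.30

Periodic rate r = 0.1355/12 per month; n is counted in months.
Growing ordinary annuity: PV = PMT₁ × [1 − ((1+g)/(1+r))^n] / (r − g) = 530 × [1 − ((1+0.0051)/(1+r))^264] / (r − 0.0051) = CHF 68,681.30.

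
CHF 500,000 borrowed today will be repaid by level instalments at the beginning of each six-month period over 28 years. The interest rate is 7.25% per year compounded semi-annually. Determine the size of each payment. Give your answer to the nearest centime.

CHF 20,247.44

Level annuity due; solve PV = PMT × [(1 − (1+r)^−n)/r] × (1+r) for PMT.
Periodic rate r = 0.0725/2 per half-year; n is counted in half-years.
With n = 56: PMT = 500,000 / ([(1 − (1+r)^−n)/r] × (1+r)) = CHF 20,247.44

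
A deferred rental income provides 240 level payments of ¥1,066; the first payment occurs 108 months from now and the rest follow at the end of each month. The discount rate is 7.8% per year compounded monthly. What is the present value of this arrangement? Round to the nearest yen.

¥64,675

Ordinary annuity of 240 payments, first payment at period 108.
Periodic rate r = 0.078/12 per month; n is counted in months.
The ordinary-annuity PV formula values the stream one period before the first payment (period 107); discount that back 107 periods:
PV₀ = 1,066 × [1 − (1+r)^−240] / r × (1+r)^−107 = ¥64,675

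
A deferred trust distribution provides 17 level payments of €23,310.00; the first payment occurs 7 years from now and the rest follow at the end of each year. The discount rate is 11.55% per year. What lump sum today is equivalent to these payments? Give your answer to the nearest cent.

€88,410.76

Ordinary annuity of 17 payments, first payment at period 7.
Periodic rate r = 0.1155 per year.
The ordinary-annuity PV formula values the stream one period before the first payment (period 6); discount that back 6 periods:
PV₀ = 23,310 × [1 − (1+r)^−17] / r × (1+r)^−6 = €88,410.76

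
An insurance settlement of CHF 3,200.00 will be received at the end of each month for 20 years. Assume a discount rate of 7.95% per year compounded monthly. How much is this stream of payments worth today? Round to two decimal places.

This is an ordinary annuity: 240 payments of CHF 3,200.00 at the end of each month.
Periodic rate r = 0.0795/12 per month; n is counted in months.
PV = PMT × [(1 − (1+r)^−n)/r] = 3,200 × [1 − (1+r)^−240] / r = CHF 384,001.09

CHF 384,001.09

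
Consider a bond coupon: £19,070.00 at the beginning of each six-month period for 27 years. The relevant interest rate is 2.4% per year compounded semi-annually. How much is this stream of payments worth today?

£763,731.55

This is an annuity due: 54 payments of £19,070.00 at the beginning of each six-month period.
Periodic rate r = 0.024/2 per half-year; n is counted in half-years.
PV = PMT × [(1 − (1+r)^−n)/r] × (1+r) = 19,070 × [1 − (1+r)^−54] / r × (1+r) = £763,731.55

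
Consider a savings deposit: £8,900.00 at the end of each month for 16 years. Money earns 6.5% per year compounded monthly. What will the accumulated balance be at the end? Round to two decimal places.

£2,992,516.03

This is an ordinary annuity: 192 deposits of £8,900.00 at the end of each month.
Periodic rate r = 0.065/12 per month; n is counted in months.
FV = PMT × [((1+r)^n − 1)/r] = 8,900 × [(1+r)^192 − 1] / r = £2,992,516.03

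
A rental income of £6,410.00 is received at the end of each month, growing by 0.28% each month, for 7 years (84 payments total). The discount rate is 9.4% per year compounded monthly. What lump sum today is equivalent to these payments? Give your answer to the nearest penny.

£437,226.81

Periodic rate r = 0.094/12 per month; n is counted in months.
Growing ordinary annuity: PV = PMT₁ × [1 − ((1+g)/(1+r))^n] / (r − g) = 6,410 × [1 − ((1+0.0028)/(1+r))^84] / (r − 0.0028) = £437,226.81.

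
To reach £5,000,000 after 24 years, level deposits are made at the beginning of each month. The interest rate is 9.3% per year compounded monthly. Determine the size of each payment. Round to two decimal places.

Level annuity due; solve FV = PMT × [((1+r)^n − 1)/r] × (1+r) for PMT.
Periodic rate r = 0.093/12 per month; n is counted in months.
With n = 288: PMT = 5,000,000 / ([((1+r)^n − 1)/r] × (1+r)) = £4,667.27

£4,667.27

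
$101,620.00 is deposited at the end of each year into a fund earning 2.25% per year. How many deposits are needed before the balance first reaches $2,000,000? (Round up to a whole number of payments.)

17 payments

Periodic rate r = 0.0225 per year.
Ordinary annuity FV: 2,000,000 = 101,620 × [((1+r)^n − 1)/r].
(1+r)^n = 1 + 2,000,000 × r / 101,620, so n = ln(1 + 2,000,000·r/101,620) / ln(1+r) = 16.48.
Round up to a whole number of payments: n = 17.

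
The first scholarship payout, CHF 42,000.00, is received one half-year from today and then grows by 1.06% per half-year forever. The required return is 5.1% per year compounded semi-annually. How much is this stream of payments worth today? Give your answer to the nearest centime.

CHF 2,818,791.95

Periodic rate r = 0.051/2 per half-year.
Growing perpetuity (Gordon): PV = PMT₁ / (r − g) = 42,000 / (r − 0.0106) = CHF 2,818,791.95.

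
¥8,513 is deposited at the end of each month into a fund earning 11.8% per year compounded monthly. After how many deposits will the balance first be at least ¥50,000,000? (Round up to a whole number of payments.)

Periodic rate r = 0.118/12 per month; n is counted in months.
Ordinary annuity FV: 50,000,000 = 8,513 × [((1+r)^n − 1)/r].
(1+r)^n = 1 + 50,000,000 × r / 8,513, so n = ln(1 + 50,000,000·r/8,513) / ln(1+r) = 416.27.
Round up to a whole number of payments: n = 417.

417 payments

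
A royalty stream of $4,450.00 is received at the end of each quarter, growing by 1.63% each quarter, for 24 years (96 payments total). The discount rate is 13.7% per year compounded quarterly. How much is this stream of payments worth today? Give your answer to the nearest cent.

$201,741.96

Periodic rate r = 0.137/4 per quarter; n is counted in quarters.
Growing ordinary annuity: PV = PMT₁ × [1 − ((1+g)/(1+r))^n] / (r − g) = 4,450 × [1 − ((1+0.0163)/(1+r))^96] / (r − 0.0163) = $201,741.96.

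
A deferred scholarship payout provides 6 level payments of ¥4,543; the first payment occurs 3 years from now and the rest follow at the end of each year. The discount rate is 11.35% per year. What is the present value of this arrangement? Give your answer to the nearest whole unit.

Ordinary annuity of 6 payments, first payment at period 3.
Periodic rate r = 0.1135 per year.
The ordinary-annuity PV formula values the stream one period before the first payment (period 2); discount that back 2 periods:
PV₀ = 4,543 × [1 − (1+r)^−6] / r × (1+r)^−2 = ¥15,346

¥15,346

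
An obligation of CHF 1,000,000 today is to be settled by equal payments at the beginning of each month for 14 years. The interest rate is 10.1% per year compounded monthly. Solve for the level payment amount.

CHF 11,049.18

Level annuity due; solve PV = PMT × [(1 − (1+r)^−n)/r] × (1+r) for PMT.
Periodic rate r = 0.101/12 per month; n is counted in months.
With n = 168: PMT = 1,000,000 / ([(1 − (1+r)^−n)/r] × (1+r)) = CHF 11,049.18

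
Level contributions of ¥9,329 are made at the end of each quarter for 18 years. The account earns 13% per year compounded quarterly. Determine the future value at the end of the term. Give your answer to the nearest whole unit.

This is an ordinary annuity: 72 deposits of ¥9,329 at the end of each quarter.
Periodic rate r = 0.13/4 per quarter; n is counted in quarters.
FV = PMT × [((1+r)^n − 1)/r] = 9,329 × [(1+r)^72 − 1] / r = ¥2,583,973

¥2,583,973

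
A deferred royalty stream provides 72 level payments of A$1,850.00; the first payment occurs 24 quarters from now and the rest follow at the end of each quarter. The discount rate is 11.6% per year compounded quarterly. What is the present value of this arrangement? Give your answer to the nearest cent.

A$28,833.70

Ordinary annuity of 72 payments, first payment at period 24.
Periodic rate r = 0.116/4 per quarter; n is counted in quarters.
The ordinary-annuity PV formula values the stream one period before the first payment (period 23); discount that back 23 periods:
PV₀ = 1,850 × [1 − (1+r)^−72] / r × (1+r)^−23 = A$28,833.70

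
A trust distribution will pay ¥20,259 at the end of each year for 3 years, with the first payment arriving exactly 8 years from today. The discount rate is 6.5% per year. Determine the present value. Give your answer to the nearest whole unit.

¥34,528

Ordinary annuity of 3 payments, first payment at period 8.
Periodic rate r = 0.065 per year.
The ordinary-annuity PV formula values the stream one period before the first payment (period 7); discount that back 7 periods:
PV₀ = 20,259 × [1 − (1+r)^−3] / r × (1+r)^−7 = ¥34,528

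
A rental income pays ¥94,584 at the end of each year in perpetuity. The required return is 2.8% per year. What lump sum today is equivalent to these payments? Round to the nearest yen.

¥3,378,000

Periodic rate r = 0.028 per year.
Level perpetuity: PV = PMT / r = 94,584 / (0.028) = ¥3,378,000.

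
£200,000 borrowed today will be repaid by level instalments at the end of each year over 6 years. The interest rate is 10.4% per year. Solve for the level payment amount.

Level ordinary annuity; solve PV = PMT × [(1 − (1+r)^−n)/r] for PMT.
Periodic rate r = 0.104 per year.
With n = 6: PMT = 200,000 / ([(1 − (1+r)^−n)/r]) = £46,461.07

£46,461.07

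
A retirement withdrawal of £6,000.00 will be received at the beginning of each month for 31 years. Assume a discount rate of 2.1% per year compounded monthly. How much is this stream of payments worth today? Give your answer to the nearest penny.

£1,642,340.61

This is an annuity due: 372 payments of £6,000.00 at the beginning of each month.
Periodic rate r = 0.021/12 per month; n is counted in months.
PV = PMT × [(1 − (1+r)^−n)/r] × (1+r) = 6,000 × [1 − (1+r)^−372] / r × (1+r) = £1,642,340.61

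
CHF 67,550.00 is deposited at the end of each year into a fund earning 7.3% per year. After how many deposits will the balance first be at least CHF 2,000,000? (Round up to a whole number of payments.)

Periodic rate r = 0.073 per year.
Ordinary annuity FV: 2,000,000 = 67,550 × [((1+r)^n − 1)/r].
(1+r)^n = 1 + 2,000,000 × r / 67,550, so n = ln(1 + 2,000,000·r/67,550) / ln(1+r) = 16.34.
Round up to a whole number of payments: n = 17.

17 payments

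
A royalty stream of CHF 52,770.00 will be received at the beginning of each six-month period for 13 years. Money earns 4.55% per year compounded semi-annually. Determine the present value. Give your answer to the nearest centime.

This is an annuity due: 26 payments of CHF 52,770.00 at the beginning of each six-month period.
Periodic rate r = 0.0455/2 per half-year; n is counted in half-years.
PV = PMT × [(1 − (1+r)^−n)/r] × (1+r) = 52,770 × [1 − (1+r)^−26] / r × (1+r) = CHF 1,050,522.10

CHF 1,050,522.10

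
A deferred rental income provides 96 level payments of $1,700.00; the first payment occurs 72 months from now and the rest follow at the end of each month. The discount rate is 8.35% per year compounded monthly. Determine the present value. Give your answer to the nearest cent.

$72,582.92

Ordinary annuity of 96 payments, first payment at period 72.
Periodic rate r = 0.0835/12 per month; n is counted in months.
The ordinary-annuity PV formula values the stream one period before the first payment (period 71); discount that back 71 periods:
PV₀ = 1,700 × [1 − (1+r)^−96] / r × (1+r)^−71 = $72,582.92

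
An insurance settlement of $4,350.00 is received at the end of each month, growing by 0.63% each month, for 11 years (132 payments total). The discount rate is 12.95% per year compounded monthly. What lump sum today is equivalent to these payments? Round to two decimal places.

$430,475.36

Periodic rate r = 0.1295/12 per month; n is counted in months.
Growing ordinary annuity: PV = PMT₁ × [1 − ((1+g)/(1+r))^n] / (r − g) = 4,350 × [1 − ((1+0.0063)/(1+r))^132] / (r − 0.0063) = $430,475.36.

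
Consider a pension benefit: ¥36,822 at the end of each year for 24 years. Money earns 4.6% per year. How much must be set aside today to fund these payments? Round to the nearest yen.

This is an ordinary annuity: 24 payments of ¥36,822 at the end of each year.
Periodic rate r = 0.046 per year.
PV = PMT × [(1 − (1+r)^−n)/r] = 36,822 × [1 − (1+r)^−24] / r = ¥528,466

¥528,466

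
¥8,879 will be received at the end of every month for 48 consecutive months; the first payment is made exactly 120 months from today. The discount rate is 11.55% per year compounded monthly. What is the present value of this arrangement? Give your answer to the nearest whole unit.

Ordinary annuity of 48 payments, first payment at period 120.
Periodic rate r = 0.1155/12 per month; n is counted in months.
The ordinary-annuity PV formula values the stream one period before the first payment (period 119); discount that back 119 periods:
PV₀ = 8,879 × [1 − (1+r)^−48] / r × (1+r)^−119 = ¥108,755

¥108,755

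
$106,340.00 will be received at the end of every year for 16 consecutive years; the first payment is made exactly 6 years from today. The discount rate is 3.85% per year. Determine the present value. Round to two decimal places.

Ordinary annuity of 16 payments, first payment at period 6.
Periodic rate r = 0.0385 per year.
The ordinary-annuity PV formula values the stream one period before the first payment (period 5); discount that back 5 periods:
PV₀ = 106,340 × [1 − (1+r)^−16] / r × (1+r)^−5 = $1,037,275.64

$1,037,275.64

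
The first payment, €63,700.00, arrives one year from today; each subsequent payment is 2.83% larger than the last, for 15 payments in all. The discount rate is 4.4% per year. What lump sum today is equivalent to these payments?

€824,889.57

Periodic rate r = 0.044 per year.
Growing ordinary annuity: PV = PMT₁ × [1 − ((1+g)/(1+r))^n] / (r − g) = 63,700 × [1 − ((1+0.0283)/(1+r))^15] / (r − 0.0283) = €824,889.57.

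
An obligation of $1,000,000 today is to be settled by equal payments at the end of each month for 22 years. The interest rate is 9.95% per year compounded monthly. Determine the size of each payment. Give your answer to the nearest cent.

$9,348.46

Level ordinary annuity; solve PV = PMT × [(1 − (1+r)^−n)/r] for PMT.
Periodic rate r = 0.0995/12 per month; n is counted in months.
With n = 264: PMT = 1,000,000 / ([(1 − (1+r)^−n)/r]) = $9,348.46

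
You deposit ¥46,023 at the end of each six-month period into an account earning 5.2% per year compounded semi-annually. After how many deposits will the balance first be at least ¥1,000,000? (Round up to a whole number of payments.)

Periodic rate r = 0.052/2 per half-year; n is counted in half-years.
Ordinary annuity FV: 1,000,000 = 46,023 × [((1+r)^n − 1)/r].
(1+r)^n = 1 + 1,000,000 × r / 46,023, so n = ln(1 + 1,000,000·r/46,023) / ln(1+r) = 17.45.
Round up to a whole number of payments: n = 18.

18 payments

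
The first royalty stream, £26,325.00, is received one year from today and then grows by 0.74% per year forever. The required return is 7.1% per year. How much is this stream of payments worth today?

£413,915.09

Periodic rate r = 0.071 per year.
Growing perpetuity (Gordon): PV = PMT₁ / (r − g) = 26,325 / (r − 0.0074) = £413,915.09.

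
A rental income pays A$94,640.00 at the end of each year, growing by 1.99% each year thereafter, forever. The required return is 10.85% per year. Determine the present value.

Periodic rate r = 0.1085 per year.
Growing perpetuity (Gordon): PV = PMT₁ / (r − g) = 94,640 / (r − 0.0199) = A$1,068,171.56.

A$1,068,171.56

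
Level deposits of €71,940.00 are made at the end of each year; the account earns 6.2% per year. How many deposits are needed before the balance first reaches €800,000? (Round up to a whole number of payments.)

Periodic rate r = 0.062 per year.
Ordinary annuity FV: 800,000 = 71,940 × [((1+r)^n − 1)/r].
(1+r)^n = 1 + 800,000 × r / 71,940, so n = ln(1 + 800,000·r/71,940) / ln(1+r) = 8.72.
Round up to a whole number of payments: n = 9.

9 payments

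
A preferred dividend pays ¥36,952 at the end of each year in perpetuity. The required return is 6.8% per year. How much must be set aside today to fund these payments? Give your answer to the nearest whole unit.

Periodic rate r = 0.068 per year.
Level perpetuity: PV = PMT / r = 36,952 / (0.068) = ¥543,412.

¥543,412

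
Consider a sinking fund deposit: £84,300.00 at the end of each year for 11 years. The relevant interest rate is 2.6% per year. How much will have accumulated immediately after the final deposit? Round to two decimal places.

This is an ordinary annuity: 11 deposits of £84,300.00 at the end of each year.
Periodic rate r = 0.026 per year.
FV = PMT × [((1+r)^n − 1)/r] = 84,300 × [(1+r)^11 − 1] / r = £1,057,759.04

£1,057,759.04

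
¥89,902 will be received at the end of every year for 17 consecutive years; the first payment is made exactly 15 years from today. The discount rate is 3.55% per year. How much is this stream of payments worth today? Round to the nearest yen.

¥695,167

Ordinary annuity of 17 payments, first payment at period 15.
Periodic rate r = 0.0355 per year.
The ordinary-annuity PV formula values the stream one period before the first payment (period 14); discount that back 14 periods:
PV₀ = 89,902 × [1 − (1+r)^−17] / r × (1+r)^−14 = ¥695,167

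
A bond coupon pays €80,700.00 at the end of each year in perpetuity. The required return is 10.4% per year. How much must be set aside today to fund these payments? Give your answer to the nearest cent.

Periodic rate r = 0.104 per year.
Level perpetuity: PV = PMT / r = 80,700 / (0.104) = €775,961.54.

€775,961.54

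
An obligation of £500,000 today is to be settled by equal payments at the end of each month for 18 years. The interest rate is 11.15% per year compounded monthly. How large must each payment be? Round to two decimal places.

£5,374.90

Level ordinary annuity; solve PV = PMT × [(1 − (1+r)^−n)/r] for PMT.
Periodic rate r = 0.1115/12 per month; n is counted in months.
With n = 216: PMT = 500,000 / ([(1 − (1+r)^−n)/r]) = £5,374.90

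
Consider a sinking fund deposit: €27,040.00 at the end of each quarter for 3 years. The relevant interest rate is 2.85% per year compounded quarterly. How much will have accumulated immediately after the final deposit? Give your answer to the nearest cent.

€337,502.45

This is an ordinary annuity: 12 deposits of €27,040.00 at the end of each quarter.
Periodic rate r = 0.0285/4 per quarter; n is counted in quarters.
FV = PMT × [((1+r)^n − 1)/r] = 27,040 × [(1+r)^12 − 1] / r = €337,502.45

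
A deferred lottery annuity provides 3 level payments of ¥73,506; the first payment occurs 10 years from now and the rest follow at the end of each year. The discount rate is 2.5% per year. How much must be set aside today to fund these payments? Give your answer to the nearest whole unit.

Ordinary annuity of 3 payments, first payment at period 10.
Periodic rate r = 0.025 per year.
The ordinary-annuity PV formula values the stream one period before the first payment (period 9); discount that back 9 periods:
PV₀ = 73,506 × [1 − (1+r)^−3] / r × (1+r)^−9 = ¥168,101

¥168,101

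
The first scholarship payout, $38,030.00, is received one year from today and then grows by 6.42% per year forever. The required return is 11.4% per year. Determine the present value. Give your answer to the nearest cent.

$763,654.62

Periodic rate r = 0.114 per year.
Growing perpetuity (Gordon): PV = PMT₁ / (r − g) = 38,030 / (r − 0.0642) = $763,654.62.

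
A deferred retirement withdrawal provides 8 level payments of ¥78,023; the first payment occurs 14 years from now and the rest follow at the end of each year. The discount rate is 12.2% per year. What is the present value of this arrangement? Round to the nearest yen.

Ordinary annuity of 8 payments, first payment at period 14.
Periodic rate r = 0.122 per year.
The ordinary-annuity PV formula values the stream one period before the first payment (period 13); discount that back 13 periods:
PV₀ = 78,023 × [1 − (1+r)^−8] / r × (1+r)^−13 = ¥86,186

¥86,186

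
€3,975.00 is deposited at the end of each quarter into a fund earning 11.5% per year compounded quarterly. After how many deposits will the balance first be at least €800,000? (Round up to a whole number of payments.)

Periodic rate r = 0.115/4 per quarter; n is counted in quarters.
Ordinary annuity FV: 800,000 = 3,975 × [((1+r)^n − 1)/r].
(1+r)^n = 1 + 800,000 × r / 3,975, so n = ln(1 + 800,000·r/3,975) / ln(1+r) = 67.56.
Round up to a whole number of payments: n = 68.

68 payments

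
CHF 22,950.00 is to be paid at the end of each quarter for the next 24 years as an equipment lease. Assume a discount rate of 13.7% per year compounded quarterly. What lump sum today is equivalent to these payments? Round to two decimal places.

CHF 643,644.57

This is an ordinary annuity: 96 payments of CHF 22,950.00 at the end of each quarter.
Periodic rate r = 0.137/4 per quarter; n is counted in quarters.
PV = PMT × [(1 − (1+r)^−n)/r] = 22,950 × [1 − (1+r)^−96] / r = CHF 643,644.57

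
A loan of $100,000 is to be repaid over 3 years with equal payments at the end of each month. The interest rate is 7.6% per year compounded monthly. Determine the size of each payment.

Level ordinary annuity; solve PV = PMT × [(1 − (1+r)^−n)/r] for PMT.
Periodic rate r = 0.076/12 per month; n is counted in months.
With n = 36: PMT = 100,000 / ([(1 − (1+r)^−n)/r]) = $3,115.22

$3,115.22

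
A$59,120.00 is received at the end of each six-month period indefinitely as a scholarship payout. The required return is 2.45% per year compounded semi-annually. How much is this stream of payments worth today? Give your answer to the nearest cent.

Periodic rate r = 0.0245/2 per half-year.
Level perpetuity: PV = PMT / r = 59,120 / (0.0245/2) = A$4,826,122.45.

A$4,826,122.45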